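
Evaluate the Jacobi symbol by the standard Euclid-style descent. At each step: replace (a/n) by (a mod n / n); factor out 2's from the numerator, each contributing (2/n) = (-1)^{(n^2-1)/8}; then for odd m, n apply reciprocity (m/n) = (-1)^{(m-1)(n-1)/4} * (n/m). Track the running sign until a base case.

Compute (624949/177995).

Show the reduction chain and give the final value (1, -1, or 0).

(624949/177995) = (90964/177995)   [reduce mod 177995]
90964 = 2^2·22741; (2/177995) = -1 since 177995 mod 8 = 3, so (90964/177995) = (-1)^2·(22741/177995); sign now +1
reciprocity: (22741/177995) = +1·(177995/22741) since 22741 mod 4 = 1, 177995 mod 4 = 3; sign now +1
(177995/22741) = (18808/22741)   [reduce mod 22741]
18808 = 2^3·2351; (2/22741) = -1 since 22741 mod 8 = 5, so (18808/22741) = (-1)^3·(2351/22741); sign now -1
reciprocity: (2351/22741) = +1·(22741/2351) since 2351 mod 4 = 3, 22741 mod 4 = 1; sign now -1
(22741/2351) = (1582/2351)   [reduce mod 2351]
1582 = 2^1·791; (2/2351) = +1 since 2351 mod 8 = 7, so (1582/2351) = (+1)^1·(791/2351); sign now -1
reciprocity: (791/2351) = -1·(2351/791) since 791 mod 4 = 3, 2351 mod 4 = 3; sign now +1
(2351/791) = (769/791)   [reduce mod 791]
reciprocity: (769/791) = +1·(791/769) since 769 mod 4 = 1, 791 mod 4 = 3; sign now +1
(791/769) = (22/769)   [reduce mod 769]
22 = 2^1·11; (2/769) = +1 since 769 mod 8 = 1, so (22/769) = (+1)^1·(11/769); sign now +1
reciprocity: (11/769) = +1·(769/11) since 11 mod 4 = 3, 769 mod 4 = 1; sign now +1
(769/11) = (10/11)   [reduce mod 11]
10 = 2^1·5; (2/11) = -1 since 11 mod 8 = 3, so (10/11) = (-1)^1·(5/11); sign now -1
reciprocity: (5/11) = +1·(11/5) since 5 mod 4 = 1, 11 mod 4 = 3; sign now -1
(11/5) = (1/5)   [reduce mod 5]
(1/5) = 1; final value = sign = -1

-1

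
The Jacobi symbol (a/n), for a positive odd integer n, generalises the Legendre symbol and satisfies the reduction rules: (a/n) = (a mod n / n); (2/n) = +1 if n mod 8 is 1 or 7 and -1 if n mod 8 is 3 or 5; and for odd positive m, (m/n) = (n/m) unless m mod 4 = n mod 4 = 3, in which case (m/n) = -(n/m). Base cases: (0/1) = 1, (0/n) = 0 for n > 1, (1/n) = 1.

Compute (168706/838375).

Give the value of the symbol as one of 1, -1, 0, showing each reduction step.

-1

168706 = 2^1·84353; (2/838375) = +1 since 838375 mod 8 = 7, so (168706/838375) = (+1)^1·(84353/838375); sign now +1
reciprocity: (84353/838375) = +1·(838375/84353) since 84353 mod 4 = 1, 838375 mod 4 = 3; sign now +1
(838375/84353) = (79198/84353)   [reduce mod 84353]
79198 = 2^1·39599; (2/84353) = +1 since 84353 mod 8 = 1, so (79198/84353) = (+1)^1·(39599/84353); sign now +1
reciprocity: (39599/84353) = +1·(84353/39599) since 39599 mod 4 = 3, 84353 mod 4 = 1; sign now +1
(84353/39599) = (5155/39599)   [reduce mod 39599]
reciprocity: (5155/39599) = -1·(39599/5155) since 5155 mod 4 = 3, 39599 mod 4 = 3; sign now -1
(39599/5155) = (3514/5155)   [reduce mod 5155]
3514 = 2^1·1757; (2/5155) = -1 since 5155 mod 8 = 3, so (3514/5155) = (-1)^1·(1757/5155); sign now +1
reciprocity: (1757/5155) = +1·(5155/1757) since 1757 mod 4 = 1, 5155 mod 4 = 3; sign now +1
(5155/1757) = (1641/1757)   [reduce mod 1757]
reciprocity: (1641/1757) = +1·(1757/1641) since 1641 mod 4 = 1, 1757 mod 4 = 1; sign now +1
(1757/1641) = (116/1641)   [reduce mod 1641]
116 = 2^2·29; (2/1641) = +1 since 1641 mod 8 = 1, so (116/1641) = (+1)^2·(29/1641); sign now +1
reciprocity: (29/1641) = +1·(1641/29) since 29 mod 4 = 1, 1641 mod 4 = 1; sign now +1
(1641/29) = (17/29)   [reduce mod 29]
reciprocity: (17/29) = +1·(29/17) since 17 mod 4 = 1, 29 mod 4 = 1; sign now +1
(29/17) = (12/17)   [reduce mod 17]
12 = 2^2·3; (2/17) = +1 since 17 mod 8 = 1, so (12/17) = (+1)^2·(3/17); sign now +1
reciprocity: (3/17) = +1·(17/3) since 3 mod 4 = 3, 17 mod 4 = 1; sign now +1
(17/3) = (2/3)   [reduce mod 3]
2 = 2^1·1; (2/3) = -1 since 3 mod 8 = 3, so (2/3) = (-1)^1·(1/3); sign now -1
(1/3) = 1; final value = sign = -1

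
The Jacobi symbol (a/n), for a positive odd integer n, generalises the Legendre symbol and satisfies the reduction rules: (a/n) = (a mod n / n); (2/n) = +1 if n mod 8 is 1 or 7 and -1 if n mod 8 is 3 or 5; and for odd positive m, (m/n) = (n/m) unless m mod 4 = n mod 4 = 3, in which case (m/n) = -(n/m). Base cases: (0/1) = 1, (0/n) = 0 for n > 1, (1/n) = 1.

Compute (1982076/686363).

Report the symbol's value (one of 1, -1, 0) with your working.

(1982076/686363) = (609350/686363)   [reduce mod 686363]
609350 = 2^1·304675; (2/686363) = -1 since 686363 mod 8 = 3, so (609350/686363) = (-1)^1·(304675/686363); sign now -1
reciprocity: (304675/686363) = -1·(686363/304675) since 304675 mod 4 = 3, 686363 mod 4 = 3; sign now +1
(686363/304675) = (77013/304675)   [reduce mod 304675]
reciprocity: (77013/304675) = +1·(304675/77013) since 77013 mod 4 = 1, 304675 mod 4 = 3; sign now +1
(304675/77013) = (73636/77013)   [reduce mod 77013]
73636 = 2^2·18409; (2/77013) = -1 since 77013 mod 8 = 5, so (73636/77013) = (-1)^2·(18409/77013); sign now +1
reciprocity: (18409/77013) = +1·(77013/18409) since 18409 mod 4 = 1, 77013 mod 4 = 1; sign now +1
(77013/18409) = (3377/18409)   [reduce mod 18409]
reciprocity: (3377/18409) = +1·(18409/3377) since 3377 mod 4 = 1, 18409 mod 4 = 1; sign now +1
(18409/3377) = (1524/3377)   [reduce mod 3377]
1524 = 2^2·381; (2/3377) = +1 since 3377 mod 8 = 1, so (1524/3377) = (+1)^2·(381/3377); sign now +1
reciprocity: (381/3377) = +1·(3377/381) since 381 mod 4 = 1, 3377 mod 4 = 1; sign now +1
(3377/381) = (329/381)   [reduce mod 381]
reciprocity: (329/381) = +1·(381/329) since 329 mod 4 = 1, 381 mod 4 = 1; sign now +1
(381/329) = (52/329)   [reduce mod 329]
52 = 2^2·13; (2/329) = +1 since 329 mod 8 = 1, so (52/329) = (+1)^2·(13/329); sign now +1
reciprocity: (13/329) = +1·(329/13) since 13 mod 4 = 1, 329 mod 4 = 1; sign now +1
(329/13) = (4/13)   [reduce mod 13]
4 = 2^2·1; (2/13) = -1 since 13 mod 8 = 5, so (4/13) = (-1)^2·(1/13); sign now +1
(1/13) = 1; final value = sign = +1

1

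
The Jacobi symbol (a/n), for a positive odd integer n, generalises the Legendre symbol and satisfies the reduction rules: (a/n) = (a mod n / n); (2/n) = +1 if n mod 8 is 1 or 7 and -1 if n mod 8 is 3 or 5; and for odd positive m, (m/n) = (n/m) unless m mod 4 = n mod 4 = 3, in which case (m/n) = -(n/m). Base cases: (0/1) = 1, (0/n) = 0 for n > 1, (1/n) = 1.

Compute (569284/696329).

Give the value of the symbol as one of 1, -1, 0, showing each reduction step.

-1

factor out 2^2: 569284 = 2^2·142321; with 696329 mod 8 = 1, (2/696329) = +1; sign now +1; continue with (142321/696329)
flip (142321/696329) -> (696329/142321): both odd, 142321 mod 4 = 1, 696329 mod 4 = 1, so the flip contributes +1; sign now +1
(696329/142321): 696329 mod 142321 = 127045, so (696329/142321) = (127045/142321)
flip (127045/142321) -> (142321/127045): both odd, 127045 mod 4 = 1, 142321 mod 4 = 1, so the flip contributes +1; sign now +1
(142321/127045): 142321 mod 127045 = 15276, so (142321/127045) = (15276/127045)
factor out 2^2: 15276 = 2^2·3819; with 127045 mod 8 = 5, (2/127045) = -1; sign now +1; continue with (3819/127045)
flip (3819/127045) -> (127045/3819): both odd, 3819 mod 4 = 3, 127045 mod 4 = 1, so the flip contributes +1; sign now +1
(127045/3819): 127045 mod 3819 = 1018, so (127045/3819) = (1018/3819)
factor out 2^1: 1018 = 2^1·509; with 3819 mod 8 = 3, (2/3819) = -1; sign now -1; continue with (509/3819)
flip (509/3819) -> (3819/509): both odd, 509 mod 4 = 1, 3819 mod 4 = 3, so the flip contributes +1; sign now -1
(3819/509): 3819 mod 509 = 256, so (3819/509) = (256/509)
factor out 2^8: 256 = 2^8·1; with 509 mod 8 = 5, (2/509) = -1; sign now -1; continue with (1/509)
reached (1/509) = 1, so the symbol is -1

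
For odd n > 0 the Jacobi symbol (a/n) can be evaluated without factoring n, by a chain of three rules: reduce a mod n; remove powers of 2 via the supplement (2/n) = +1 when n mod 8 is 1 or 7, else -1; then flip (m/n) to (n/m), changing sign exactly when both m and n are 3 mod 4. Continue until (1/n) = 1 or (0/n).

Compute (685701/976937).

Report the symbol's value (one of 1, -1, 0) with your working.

1

flip (685701/976937) -> (976937/685701): both odd, 685701 mod 4 = 1, 976937 mod 4 = 1, so the flip contributes +1; sign now +1
(976937/685701): 976937 mod 685701 = 291236, so (976937/685701) = (291236/685701)
factor out 2^2: 291236 = 2^2·72809; with 685701 mod 8 = 5, (2/685701) = -1; sign now +1; continue with (72809/685701)
flip (72809/685701) -> (685701/72809): both odd, 72809 mod 4 = 1, 685701 mod 4 = 1, so the flip contributes +1; sign now +1
(685701/72809): 685701 mod 72809 = 30420, so (685701/72809) = (30420/72809)
factor out 2^2: 30420 = 2^2·7605; with 72809 mod 8 = 1, (2/72809) = +1; sign now +1; continue with (7605/72809)
flip (7605/72809) -> (72809/7605): both odd, 7605 mod 4 = 1, 72809 mod 4 = 1, so the flip contributes +1; sign now +1
(72809/7605): 72809 mod 7605 = 4364, so (72809/7605) = (4364/7605)
factor out 2^2: 4364 = 2^2·1091; with 7605 mod 8 = 5, (2/7605) = -1; sign now +1; continue with (1091/7605)
flip (1091/7605) -> (7605/1091): both odd, 1091 mod 4 = 3, 7605 mod 4 = 1, so the flip contributes +1; sign now +1
(7605/1091): 7605 mod 1091 = 1059, so (7605/1091) = (1059/1091)
flip (1059/1091) -> (1091/1059): both odd, 1059 mod 4 = 3, 1091 mod 4 = 3, so the flip contributes -1; sign now -1
(1091/1059): 1091 mod 1059 = 32, so (1091/1059) = (32/1059)
factor out 2^5: 32 = 2^5·1; with 1059 mod 8 = 3, (2/1059) = -1; sign now +1; continue with (1/1059)
reached (1/1059) = 1, so the symbol is +1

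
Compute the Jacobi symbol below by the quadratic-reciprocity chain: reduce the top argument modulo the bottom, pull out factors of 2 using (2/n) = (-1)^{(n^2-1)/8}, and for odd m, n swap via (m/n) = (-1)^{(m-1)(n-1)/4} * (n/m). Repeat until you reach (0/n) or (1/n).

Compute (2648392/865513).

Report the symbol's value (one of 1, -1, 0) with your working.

(2648392/865513) = (51853/865513)   [reduce mod 865513]
reciprocity: (51853/865513) = +1·(865513/51853) since 51853 mod 4 = 1, 865513 mod 4 = 1; sign now +1
(865513/51853) = (35865/51853)   [reduce mod 51853]
reciprocity: (35865/51853) = +1·(51853/35865) since 35865 mod 4 = 1, 51853 mod 4 = 1; sign now +1
(51853/35865) = (15988/35865)   [reduce mod 35865]
15988 = 2^2·3997; (2/35865) = +1 since 35865 mod 8 = 1, so (15988/35865) = (+1)^2·(3997/35865); sign now +1
reciprocity: (3997/35865) = +1·(35865/3997) since 3997 mod 4 = 1, 35865 mod 4 = 1; sign now +1
(35865/3997) = (3889/3997)   [reduce mod 3997]
reciprocity: (3889/3997) = +1·(3997/3889) since 3889 mod 4 = 1, 3997 mod 4 = 1; sign now +1
(3997/3889) = (108/3889)   [reduce mod 3889]
108 = 2^2·27; (2/3889) = +1 since 3889 mod 8 = 1, so (108/3889) = (+1)^2·(27/3889); sign now +1
reciprocity: (27/3889) = +1·(3889/27) since 27 mod 4 = 3, 3889 mod 4 = 1; sign now +1
(3889/27) = (1/27)   [reduce mod 27]
(1/27) = 1; final value = sign = +1

1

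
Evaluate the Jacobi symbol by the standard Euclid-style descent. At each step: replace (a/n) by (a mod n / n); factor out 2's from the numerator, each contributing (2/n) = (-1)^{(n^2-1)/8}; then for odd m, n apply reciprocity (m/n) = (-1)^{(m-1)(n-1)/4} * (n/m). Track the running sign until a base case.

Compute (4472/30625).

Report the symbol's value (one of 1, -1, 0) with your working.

factor out 2^3: 4472 = 2^3·559; with 30625 mod 8 = 1, (2/30625) = +1; sign now +1; continue with (559/30625)
flip (559/30625) -> (30625/559): both odd, 559 mod 4 = 3, 30625 mod 4 = 1, so the flip contributes +1; sign now +1
(30625/559): 30625 mod 559 = 439, so (30625/559) = (439/559)
flip (439/559) -> (559/439): both odd, 439 mod 4 = 3, 559 mod 4 = 3, so the flip contributes -1; sign now -1
(559/439): 559 mod 439 = 120, so (559/439) = (120/439)
factor out 2^3: 120 = 2^3·15; with 439 mod 8 = 7, (2/439) = +1; sign now -1; continue with (15/439)
flip (15/439) -> (439/15): both odd, 15 mod 4 = 3, 439 mod 4 = 3, so the flip contributes -1; sign now +1
(439/15): 439 mod 15 = 4, so (439/15) = (4/15)
factor out 2^2: 4 = 2^2·1; with 15 mod 8 = 7, (2/15) = +1; sign now +1; continue with (1/15)
reached (1/15) = 1, so the symbol is +1

1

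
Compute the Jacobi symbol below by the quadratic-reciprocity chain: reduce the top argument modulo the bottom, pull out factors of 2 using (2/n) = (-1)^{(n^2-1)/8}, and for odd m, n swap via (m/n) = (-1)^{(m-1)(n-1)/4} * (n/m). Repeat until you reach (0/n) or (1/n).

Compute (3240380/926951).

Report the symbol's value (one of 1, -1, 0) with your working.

1

(3240380/926951) = (459527/926951)   [reduce mod 926951]
reciprocity: (459527/926951) = -1·(926951/459527) since 459527 mod 4 = 3, 926951 mod 4 = 3; sign now -1
(926951/459527) = (7897/459527)   [reduce mod 459527]
reciprocity: (7897/459527) = +1·(459527/7897) since 7897 mod 4 = 1, 459527 mod 4 = 3; sign now -1
(459527/7897) = (1501/7897)   [reduce mod 7897]
reciprocity: (1501/7897) = +1·(7897/1501) since 1501 mod 4 = 1, 7897 mod 4 = 1; sign now -1
(7897/1501) = (392/1501)   [reduce mod 1501]
392 = 2^3·49; (2/1501) = -1 since 1501 mod 8 = 5, so (392/1501) = (-1)^3·(49/1501); sign now +1
reciprocity: (49/1501) = +1·(1501/49) since 49 mod 4 = 1, 1501 mod 4 = 1; sign now +1
(1501/49) = (31/49)   [reduce mod 49]
reciprocity: (31/49) = +1·(49/31) since 31 mod 4 = 3, 49 mod 4 = 1; sign now +1
(49/31) = (18/31)   [reduce mod 31]
18 = 2^1·9; (2/31) = +1 since 31 mod 8 = 7, so (18/31) = (+1)^1·(9/31); sign now +1
reciprocity: (9/31) = +1·(31/9) since 9 mod 4 = 1, 31 mod 4 = 3; sign now +1
(31/9) = (4/9)   [reduce mod 9]
4 = 2^2·1; (2/9) = +1 since 9 mod 8 = 1, so (4/9) = (+1)^2·(1/9); sign now +1
(1/9) = 1; final value = sign = +1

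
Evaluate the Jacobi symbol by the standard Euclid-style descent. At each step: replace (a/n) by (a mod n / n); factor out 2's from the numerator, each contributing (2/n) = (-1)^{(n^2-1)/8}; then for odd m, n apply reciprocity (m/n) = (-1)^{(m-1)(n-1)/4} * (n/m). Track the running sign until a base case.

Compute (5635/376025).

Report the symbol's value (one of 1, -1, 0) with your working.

0

reciprocity: (5635/376025) = +1·(376025/5635) since 5635 mod 4 = 3, 376025 mod 4 = 1; sign now +1
(376025/5635) = (4115/5635)   [reduce mod 5635]
reciprocity: (4115/5635) = -1·(5635/4115) since 4115 mod 4 = 3, 5635 mod 4 = 3; sign now -1
(5635/4115) = (1520/4115)   [reduce mod 4115]
1520 = 2^4·95; (2/4115) = -1 since 4115 mod 8 = 3, so (1520/4115) = (-1)^4·(95/4115); sign now -1
reciprocity: (95/4115) = -1·(4115/95) since 95 mod 4 = 3, 4115 mod 4 = 3; sign now +1
(4115/95) = (30/95)   [reduce mod 95]
30 = 2^1·15; (2/95) = +1 since 95 mod 8 = 7, so (30/95) = (+1)^1·(15/95); sign now +1
reciprocity: (15/95) = -1·(95/15) since 15 mod 4 = 3, 95 mod 4 = 3; sign now -1
(95/15) = (5/15)   [reduce mod 15]
reciprocity: (5/15) = +1·(15/5) since 5 mod 4 = 1, 15 mod 4 = 3; sign now -1
(15/5) = (0/5)   [reduce mod 5]
(0/5) = 0   [gcd(a, n) > 1]; final value = 0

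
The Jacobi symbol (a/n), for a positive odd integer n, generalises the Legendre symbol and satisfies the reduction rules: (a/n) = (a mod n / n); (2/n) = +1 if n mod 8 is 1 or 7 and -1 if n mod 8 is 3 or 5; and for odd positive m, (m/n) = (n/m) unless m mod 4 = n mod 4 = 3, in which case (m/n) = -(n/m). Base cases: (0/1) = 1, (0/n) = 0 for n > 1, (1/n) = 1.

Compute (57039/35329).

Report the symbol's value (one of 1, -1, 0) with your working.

(57039/35329): 57039 mod 35329 = 21710, so (57039/35329) = (21710/35329)
factor out 2^1: 21710 = 2^1·10855; with 35329 mod 8 = 1, (2/35329) = +1; sign now +1; continue with (10855/35329)
flip (10855/35329) -> (35329/10855): both odd, 10855 mod 4 = 3, 35329 mod 4 = 1, so the flip contributes +1; sign now +1
(35329/10855): 35329 mod 10855 = 2764, so (35329/10855) = (2764/10855)
factor out 2^2: 2764 = 2^2·691; with 10855 mod 8 = 7, (2/10855) = +1; sign now +1; continue with (691/10855)
flip (691/10855) -> (10855/691): both odd, 691 mod 4 = 3, 10855 mod 4 = 3, so the flip contributes -1; sign now -1
(10855/691): 10855 mod 691 = 490, so (10855/691) = (490/691)
factor out 2^1: 490 = 2^1·245; with 691 mod 8 = 3, (2/691) = -1; sign now +1; continue with (245/691)
flip (245/691) -> (691/245): both odd, 245 mod 4 = 1, 691 mod 4 = 3, so the flip contributes +1; sign now +1
(691/245): 691 mod 245 = 201, so (691/245) = (201/245)
flip (201/245) -> (245/201): both odd, 201 mod 4 = 1, 245 mod 4 = 1, so the flip contributes +1; sign now +1
(245/201): 245 mod 201 = 44, so (245/201) = (44/201)
factor out 2^2: 44 = 2^2·11; with 201 mod 8 = 1, (2/201) = +1; sign now +1; continue with (11/201)
flip (11/201) -> (201/11): both odd, 11 mod 4 = 3, 201 mod 4 = 1, so the flip contributes +1; sign now +1
(201/11): 201 mod 11 = 3, so (201/11) = (3/11)
flip (3/11) -> (11/3): both odd, 3 mod 4 = 3, 11 mod 4 = 3, so the flip contributes -1; sign now -1
(11/3): 11 mod 3 = 2, so (11/3) = (2/3)
factor out 2^1: 2 = 2^1·1; with 3 mod 8 = 3, (2/3) = -1; sign now +1; continue with (1/3)
reached (1/3) = 1, so the symbol is +1

1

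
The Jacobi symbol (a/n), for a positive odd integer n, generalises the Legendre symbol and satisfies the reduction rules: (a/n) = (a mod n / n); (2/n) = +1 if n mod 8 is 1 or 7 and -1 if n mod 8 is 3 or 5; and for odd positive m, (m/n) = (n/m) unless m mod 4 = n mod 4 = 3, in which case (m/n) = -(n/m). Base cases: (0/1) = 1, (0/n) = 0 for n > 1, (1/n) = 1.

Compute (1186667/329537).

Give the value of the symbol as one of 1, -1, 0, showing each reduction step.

-1

(1186667/329537) = (198056/329537)   [reduce mod 329537]
198056 = 2^3·24757; (2/329537) = +1 since 329537 mod 8 = 1, so (198056/329537) = (+1)^3·(24757/329537); sign now +1
reciprocity: (24757/329537) = +1·(329537/24757) since 24757 mod 4 = 1, 329537 mod 4 = 1; sign now +1
(329537/24757) = (7696/24757)   [reduce mod 24757]
7696 = 2^4·481; (2/24757) = -1 since 24757 mod 8 = 5, so (7696/24757) = (-1)^4·(481/24757); sign now +1
reciprocity: (481/24757) = +1·(24757/481) since 481 mod 4 = 1, 24757 mod 4 = 1; sign now +1
(24757/481) = (226/481)   [reduce mod 481]
226 = 2^1·113; (2/481) = +1 since 481 mod 8 = 1, so (226/481) = (+1)^1·(113/481); sign now +1
reciprocity: (113/481) = +1·(481/113) since 113 mod 4 = 1, 481 mod 4 = 1; sign now +1
(481/113) = (29/113)   [reduce mod 113]
reciprocity: (29/113) = +1·(113/29) since 29 mod 4 = 1, 113 mod 4 = 1; sign now +1
(113/29) = (26/29)   [reduce mod 29]
26 = 2^1·13; (2/29) = -1 since 29 mod 8 = 5, so (26/29) = (-1)^1·(13/29); sign now -1
reciprocity: (13/29) = +1·(29/13) since 13 mod 4 = 1, 29 mod 4 = 1; sign now -1
(29/13) = (3/13)   [reduce mod 13]
reciprocity: (3/13) = +1·(13/3) since 3 mod 4 = 3, 13 mod 4 = 1; sign now -1
(13/3) = (1/3)   [reduce mod 3]
(1/3) = 1; final value = sign = -1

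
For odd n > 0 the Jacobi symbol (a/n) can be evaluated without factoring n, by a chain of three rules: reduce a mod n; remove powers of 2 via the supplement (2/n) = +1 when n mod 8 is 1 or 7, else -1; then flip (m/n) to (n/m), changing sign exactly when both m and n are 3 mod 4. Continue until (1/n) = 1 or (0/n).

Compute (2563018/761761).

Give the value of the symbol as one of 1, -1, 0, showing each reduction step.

(2563018/761761) = (277735/761761)   [reduce mod 761761]
reciprocity: (277735/761761) = +1·(761761/277735) since 277735 mod 4 = 3, 761761 mod 4 = 1; sign now +1
(761761/277735) = (206291/277735)   [reduce mod 277735]
reciprocity: (206291/277735) = -1·(277735/206291) since 206291 mod 4 = 3, 277735 mod 4 = 3; sign now -1
(277735/206291) = (71444/206291)   [reduce mod 206291]
71444 = 2^2·17861; (2/206291) = -1 since 206291 mod 8 = 3, so (71444/206291) = (-1)^2·(17861/206291); sign now -1
reciprocity: (17861/206291) = +1·(206291/17861) since 17861 mod 4 = 1, 206291 mod 4 = 3; sign now -1
(206291/17861) = (9820/17861)   [reduce mod 17861]
9820 = 2^2·2455; (2/17861) = -1 since 17861 mod 8 = 5, so (9820/17861) = (-1)^2·(2455/17861); sign now -1
reciprocity: (2455/17861) = +1·(17861/2455) since 2455 mod 4 = 3, 17861 mod 4 = 1; sign now -1
(17861/2455) = (676/2455)   [reduce mod 2455]
676 = 2^2·169; (2/2455) = +1 since 2455 mod 8 = 7, so (676/2455) = (+1)^2·(169/2455); sign now -1
reciprocity: (169/2455) = +1·(2455/169) since 169 mod 4 = 1, 2455 mod 4 = 3; sign now -1
(2455/169) = (89/169)   [reduce mod 169]
reciprocity: (89/169) = +1·(169/89) since 89 mod 4 = 1, 169 mod 4 = 1; sign now -1
(169/89) = (80/89)   [reduce mod 89]
80 = 2^4·5; (2/89) = +1 since 89 mod 8 = 1, so (80/89) = (+1)^4·(5/89); sign now -1
reciprocity: (5/89) = +1·(89/5) since 5 mod 4 = 1, 89 mod 4 = 1; sign now -1
(89/5) = (4/5)   [reduce mod 5]
4 = 2^2·1; (2/5) = -1 since 5 mod 8 = 5, so (4/5) = (-1)^2·(1/5); sign now -1
(1/5) = 1; final value = sign = -1

-1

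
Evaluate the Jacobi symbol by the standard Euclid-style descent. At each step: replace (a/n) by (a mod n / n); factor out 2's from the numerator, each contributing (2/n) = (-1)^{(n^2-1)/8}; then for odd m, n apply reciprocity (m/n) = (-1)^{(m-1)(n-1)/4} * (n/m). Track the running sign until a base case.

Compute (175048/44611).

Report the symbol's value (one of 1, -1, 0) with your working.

(175048/44611): 175048 mod 44611 = 41215, so (175048/44611) = (41215/44611)
flip (41215/44611) -> (44611/41215): both odd, 41215 mod 4 = 3, 44611 mod 4 = 3, so the flip contributes -1; sign now -1
(44611/41215): 44611 mod 41215 = 3396, so (44611/41215) = (3396/41215)
factor out 2^2: 3396 = 2^2·849; with 41215 mod 8 = 7, (2/41215) = +1; sign now -1; continue with (849/41215)
flip (849/41215) -> (41215/849): both odd, 849 mod 4 = 1, 41215 mod 4 = 3, so the flip contributes +1; sign now -1
(41215/849): 41215 mod 849 = 463, so (41215/849) = (463/849)
flip (463/849) -> (849/463): both odd, 463 mod 4 = 3, 849 mod 4 = 1, so the flip contributes +1; sign now -1
(849/463): 849 mod 463 = 386, so (849/463) = (386/463)
factor out 2^1: 386 = 2^1·193; with 463 mod 8 = 7, (2/463) = +1; sign now -1; continue with (193/463)
flip (193/463) -> (463/193): both odd, 193 mod 4 = 1, 463 mod 4 = 3, so the flip contributes +1; sign now -1
(463/193): 463 mod 193 = 77, so (463/193) = (77/193)
flip (77/193) -> (193/77): both odd, 77 mod 4 = 1, 193 mod 4 = 1, so the flip contributes +1; sign now -1
(193/77): 193 mod 77 = 39, so (193/77) = (39/77)
flip (39/77) -> (77/39): both odd, 39 mod 4 = 3, 77 mod 4 = 1, so the flip contributes +1; sign now -1
(77/39): 77 mod 39 = 38, so (77/39) = (38/39)
factor out 2^1: 38 = 2^1·19; with 39 mod 8 = 7, (2/39) = +1; sign now -1; continue with (19/39)
flip (19/39) -> (39/19): both odd, 19 mod 4 = 3, 39 mod 4 = 3, so the flip contributes -1; sign now +1
(39/19): 39 mod 19 = 1, so (39/19) = (1/19)
reached (1/19) = 1, so the symbol is +1

1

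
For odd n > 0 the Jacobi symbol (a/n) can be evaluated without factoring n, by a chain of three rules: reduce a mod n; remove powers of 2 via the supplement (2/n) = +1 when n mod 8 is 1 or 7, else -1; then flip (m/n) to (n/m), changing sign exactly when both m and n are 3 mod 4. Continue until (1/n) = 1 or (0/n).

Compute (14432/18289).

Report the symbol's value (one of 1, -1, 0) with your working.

1

factor out 2^5: 14432 = 2^5·451; with 18289 mod 8 = 1, (2/18289) = +1; sign now +1; continue with (451/18289)
flip (451/18289) -> (18289/451): both odd, 451 mod 4 = 3, 18289 mod 4 = 1, so the flip contributes +1; sign now +1
(18289/451): 18289 mod 451 = 249, so (18289/451) = (249/451)
flip (249/451) -> (451/249): both odd, 249 mod 4 = 1, 451 mod 4 = 3, so the flip contributes +1; sign now +1
(451/249): 451 mod 249 = 202, so (451/249) = (202/249)
factor out 2^1: 202 = 2^1·101; with 249 mod 8 = 1, (2/249) = +1; sign now +1; continue with (101/249)
flip (101/249) -> (249/101): both odd, 101 mod 4 = 1, 249 mod 4 = 1, so the flip contributes +1; sign now +1
(249/101): 249 mod 101 = 47, so (249/101) = (47/101)
flip (47/101) -> (101/47): both odd, 47 mod 4 = 3, 101 mod 4 = 1, so the flip contributes +1; sign now +1
(101/47): 101 mod 47 = 7, so (101/47) = (7/47)
flip (7/47) -> (47/7): both odd, 7 mod 4 = 3, 47 mod 4 = 3, so the flip contributes -1; sign now -1
(47/7): 47 mod 7 = 5, so (47/7) = (5/7)
flip (5/7) -> (7/5): both odd, 5 mod 4 = 1, 7 mod 4 = 3, so the flip contributes +1; sign now -1
(7/5): 7 mod 5 = 2, so (7/5) = (2/5)
factor out 2^1: 2 = 2^1·1; with 5 mod 8 = 5, (2/5) = -1; sign now +1; continue with (1/5)
reached (1/5) = 1, so the symbol is +1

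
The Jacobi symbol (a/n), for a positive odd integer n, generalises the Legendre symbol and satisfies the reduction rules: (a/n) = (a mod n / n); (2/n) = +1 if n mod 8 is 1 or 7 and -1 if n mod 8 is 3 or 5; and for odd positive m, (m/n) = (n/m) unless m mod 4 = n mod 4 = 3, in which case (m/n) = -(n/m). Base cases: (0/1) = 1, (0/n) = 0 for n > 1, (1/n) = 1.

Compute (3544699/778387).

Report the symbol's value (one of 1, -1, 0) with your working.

(3544699/778387) = (431151/778387)   [reduce mod 778387]
reciprocity: (431151/778387) = -1·(778387/431151) since 431151 mod 4 = 3, 778387 mod 4 = 3; sign now -1
(778387/431151) = (347236/431151)   [reduce mod 431151]
347236 = 2^2·86809; (2/431151) = +1 since 431151 mod 8 = 7, so (347236/431151) = (+1)^2·(86809/431151); sign now -1
reciprocity: (86809/431151) = +1·(431151/86809) since 86809 mod 4 = 1, 431151 mod 4 = 3; sign now -1
(431151/86809) = (83915/86809)   [reduce mod 86809]
reciprocity: (83915/86809) = +1·(86809/83915) since 83915 mod 4 = 3, 86809 mod 4 = 1; sign now -1
(86809/83915) = (2894/83915)   [reduce mod 83915]
2894 = 2^1·1447; (2/83915) = -1 since 83915 mod 8 = 3, so (2894/83915) = (-1)^1·(1447/83915); sign now +1
reciprocity: (1447/83915) = -1·(83915/1447) since 1447 mod 4 = 3, 83915 mod 4 = 3; sign now -1
(83915/1447) = (1436/1447)   [reduce mod 1447]
1436 = 2^2·359; (2/1447) = +1 since 1447 mod 8 = 7, so (1436/1447) = (+1)^2·(359/1447); sign now -1
reciprocity: (359/1447) = -1·(1447/359) since 359 mod 4 = 3, 1447 mod 4 = 3; sign now +1
(1447/359) = (11/359)   [reduce mod 359]
reciprocity: (11/359) = -1·(359/11) since 11 mod 4 = 3, 359 mod 4 = 3; sign now -1
(359/11) = (7/11)   [reduce mod 11]
reciprocity: (7/11) = -1·(11/7) since 7 mod 4 = 3, 11 mod 4 = 3; sign now +1
(11/7) = (4/7)   [reduce mod 7]
4 = 2^2·1; (2/7) = +1 since 7 mod 8 = 7, so (4/7) = (+1)^2·(1/7); sign now +1
(1/7) = 1; final value = sign = +1

1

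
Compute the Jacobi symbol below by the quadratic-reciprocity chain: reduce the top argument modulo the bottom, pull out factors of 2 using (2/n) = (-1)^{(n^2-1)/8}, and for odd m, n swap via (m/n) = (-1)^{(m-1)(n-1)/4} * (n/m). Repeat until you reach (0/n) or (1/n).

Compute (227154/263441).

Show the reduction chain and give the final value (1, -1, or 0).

0

227154 = 2^1·113577; (2/263441) = +1 since 263441 mod 8 = 1, so (227154/263441) = (+1)^1·(113577/263441); sign now +1
reciprocity: (113577/263441) = +1·(263441/113577) since 113577 mod 4 = 1, 263441 mod 4 = 1; sign now +1
(263441/113577) = (36287/113577)   [reduce mod 113577]
reciprocity: (36287/113577) = +1·(113577/36287) since 36287 mod 4 = 3, 113577 mod 4 = 1; sign now +1
(113577/36287) = (4716/36287)   [reduce mod 36287]
4716 = 2^2·1179; (2/36287) = +1 since 36287 mod 8 = 7, so (4716/36287) = (+1)^2·(1179/36287); sign now +1
reciprocity: (1179/36287) = -1·(36287/1179) since 1179 mod 4 = 3, 36287 mod 4 = 3; sign now -1
(36287/1179) = (917/1179)   [reduce mod 1179]
reciprocity: (917/1179) = +1·(1179/917) since 917 mod 4 = 1, 1179 mod 4 = 3; sign now -1
(1179/917) = (262/917)   [reduce mod 917]
262 = 2^1·131; (2/917) = -1 since 917 mod 8 = 5, so (262/917) = (-1)^1·(131/917); sign now +1
reciprocity: (131/917) = +1·(917/131) since 131 mod 4 = 3, 917 mod 4 = 1; sign now +1
(917/131) = (0/131)   [reduce mod 131]
(0/131) = 0   [gcd(a, n) > 1]; final value = 0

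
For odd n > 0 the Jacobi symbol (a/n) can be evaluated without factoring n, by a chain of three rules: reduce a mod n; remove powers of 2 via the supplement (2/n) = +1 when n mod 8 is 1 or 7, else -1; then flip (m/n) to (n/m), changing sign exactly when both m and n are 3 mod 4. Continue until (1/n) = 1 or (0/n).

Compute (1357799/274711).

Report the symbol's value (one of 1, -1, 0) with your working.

(1357799/274711) = (258955/274711)   [reduce mod 274711]
reciprocity: (258955/274711) = -1·(274711/258955) since 258955 mod 4 = 3, 274711 mod 4 = 3; sign now -1
(274711/258955) = (15756/258955)   [reduce mod 258955]
15756 = 2^2·3939; (2/258955) = -1 since 258955 mod 8 = 3, so (15756/258955) = (-1)^2·(3939/258955); sign now -1
reciprocity: (3939/258955) = -1·(258955/3939) since 3939 mod 4 = 3, 258955 mod 4 = 3; sign now +1
(258955/3939) = (2920/3939)   [reduce mod 3939]
2920 = 2^3·365; (2/3939) = -1 since 3939 mod 8 = 3, so (2920/3939) = (-1)^3·(365/3939); sign now -1
reciprocity: (365/3939) = +1·(3939/365) since 365 mod 4 = 1, 3939 mod 4 = 3; sign now -1
(3939/365) = (289/365)   [reduce mod 365]
reciprocity: (289/365) = +1·(365/289) since 289 mod 4 = 1, 365 mod 4 = 1; sign now -1
(365/289) = (76/289)   [reduce mod 289]
76 = 2^2·19; (2/289) = +1 since 289 mod 8 = 1, so (76/289) = (+1)^2·(19/289); sign now -1
reciprocity: (19/289) = +1·(289/19) since 19 mod 4 = 3, 289 mod 4 = 1; sign now -1
(289/19) = (4/19)   [reduce mod 19]
4 = 2^2·1; (2/19) = -1 since 19 mod 8 = 3, so (4/19) = (-1)^2·(1/19); sign now -1
(1/19) = 1; final value = sign = -1

-1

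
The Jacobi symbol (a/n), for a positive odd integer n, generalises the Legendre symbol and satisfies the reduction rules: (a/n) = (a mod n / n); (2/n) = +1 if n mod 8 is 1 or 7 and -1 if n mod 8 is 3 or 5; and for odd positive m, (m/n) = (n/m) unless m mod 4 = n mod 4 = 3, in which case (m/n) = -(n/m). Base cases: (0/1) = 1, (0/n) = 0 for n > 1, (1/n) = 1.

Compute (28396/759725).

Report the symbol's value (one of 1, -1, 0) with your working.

1

28396 = 2^2·7099; (2/759725) = -1 since 759725 mod 8 = 5, so (28396/759725) = (-1)^2·(7099/759725); sign now +1
reciprocity: (7099/759725) = +1·(759725/7099) since 7099 mod 4 = 3, 759725 mod 4 = 1; sign now +1
(759725/7099) = (132/7099)   [reduce mod 7099]
132 = 2^2·33; (2/7099) = -1 since 7099 mod 8 = 3, so (132/7099) = (-1)^2·(33/7099); sign now +1
reciprocity: (33/7099) = +1·(7099/33) since 33 mod 4 = 1, 7099 mod 4 = 3; sign now +1
(7099/33) = (4/33)   [reduce mod 33]
4 = 2^2·1; (2/33) = +1 since 33 mod 8 = 1, so (4/33) = (+1)^2·(1/33); sign now +1
(1/33) = 1; final value = sign = +1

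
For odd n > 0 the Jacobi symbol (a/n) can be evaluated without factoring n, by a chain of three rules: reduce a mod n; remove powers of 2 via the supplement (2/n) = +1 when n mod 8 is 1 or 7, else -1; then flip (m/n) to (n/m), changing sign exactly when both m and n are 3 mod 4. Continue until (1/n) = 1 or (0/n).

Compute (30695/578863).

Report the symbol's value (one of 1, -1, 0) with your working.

-1

flip (30695/578863) -> (578863/30695): both odd, 30695 mod 4 = 3, 578863 mod 4 = 3, so the flip contributes -1; sign now -1
(578863/30695): 578863 mod 30695 = 26353, so (578863/30695) = (26353/30695)
flip (26353/30695) -> (30695/26353): both odd, 26353 mod 4 = 1, 30695 mod 4 = 3, so the flip contributes +1; sign now -1
(30695/26353): 30695 mod 26353 = 4342, so (30695/26353) = (4342/26353)
factor out 2^1: 4342 = 2^1·2171; with 26353 mod 8 = 1, (2/26353) = +1; sign now -1; continue with (2171/26353)
flip (2171/26353) -> (26353/2171): both odd, 2171 mod 4 = 3, 26353 mod 4 = 1, so the flip contributes +1; sign now -1
(26353/2171): 26353 mod 2171 = 301, so (26353/2171) = (301/2171)
flip (301/2171) -> (2171/301): both odd, 301 mod 4 = 1, 2171 mod 4 = 3, so the flip contributes +1; sign now -1
(2171/301): 2171 mod 301 = 64, so (2171/301) = (64/301)
factor out 2^6: 64 = 2^6·1; with 301 mod 8 = 5, (2/301) = -1; sign now -1; continue with (1/301)
reached (1/301) = 1, so the symbol is -1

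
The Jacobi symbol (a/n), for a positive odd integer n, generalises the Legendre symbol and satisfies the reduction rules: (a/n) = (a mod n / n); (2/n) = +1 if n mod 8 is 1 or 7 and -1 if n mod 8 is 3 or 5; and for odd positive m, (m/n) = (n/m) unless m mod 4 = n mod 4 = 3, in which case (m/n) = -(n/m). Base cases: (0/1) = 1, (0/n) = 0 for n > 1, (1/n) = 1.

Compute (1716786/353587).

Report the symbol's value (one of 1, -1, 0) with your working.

-1

(1716786/353587) = (302438/353587)   [reduce mod 353587]
302438 = 2^1·151219; (2/353587) = -1 since 353587 mod 8 = 3, so (302438/353587) = (-1)^1·(151219/353587); sign now -1
reciprocity: (151219/353587) = -1·(353587/151219) since 151219 mod 4 = 3, 353587 mod 4 = 3; sign now +1
(353587/151219) = (51149/151219)   [reduce mod 151219]
reciprocity: (51149/151219) = +1·(151219/51149) since 51149 mod 4 = 1, 151219 mod 4 = 3; sign now +1
(151219/51149) = (48921/51149)   [reduce mod 51149]
reciprocity: (48921/51149) = +1·(51149/48921) since 48921 mod 4 = 1, 51149 mod 4 = 1; sign now +1
(51149/48921) = (2228/48921)   [reduce mod 48921]
2228 = 2^2·557; (2/48921) = +1 since 48921 mod 8 = 1, so (2228/48921) = (+1)^2·(557/48921); sign now +1
reciprocity: (557/48921) = +1·(48921/557) since 557 mod 4 = 1, 48921 mod 4 = 1; sign now +1
(48921/557) = (462/557)   [reduce mod 557]
462 = 2^1·231; (2/557) = -1 since 557 mod 8 = 5, so (462/557) = (-1)^1·(231/557); sign now -1
reciprocity: (231/557) = +1·(557/231) since 231 mod 4 = 3, 557 mod 4 = 1; sign now -1
(557/231) = (95/231)   [reduce mod 231]
reciprocity: (95/231) = -1·(231/95) since 95 mod 4 = 3, 231 mod 4 = 3; sign now +1
(231/95) = (41/95)   [reduce mod 95]
reciprocity: (41/95) = +1·(95/41) since 41 mod 4 = 1, 95 mod 4 = 3; sign now +1
(95/41) = (13/41)   [reduce mod 41]
reciprocity: (13/41) = +1·(41/13) since 13 mod 4 = 1, 41 mod 4 = 1; sign now +1
(41/13) = (2/13)   [reduce mod 13]
2 = 2^1·1; (2/13) = -1 since 13 mod 8 = 5, so (2/13) = (-1)^1·(1/13); sign now -1
(1/13) = 1; final value = sign = -1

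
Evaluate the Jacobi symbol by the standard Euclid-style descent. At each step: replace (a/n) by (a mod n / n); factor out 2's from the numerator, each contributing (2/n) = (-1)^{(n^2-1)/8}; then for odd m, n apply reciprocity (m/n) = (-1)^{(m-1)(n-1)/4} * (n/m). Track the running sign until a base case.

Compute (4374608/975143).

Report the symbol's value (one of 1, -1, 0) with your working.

(4374608/975143): 4374608 mod 975143 = 474036, so (4374608/975143) = (474036/975143)
factor out 2^2: 474036 = 2^2·118509; with 975143 mod 8 = 7, (2/975143) = +1; sign now +1; continue with (118509/975143)
flip (118509/975143) -> (975143/118509): both odd, 118509 mod 4 = 1, 975143 mod 4 = 3, so the flip contributes +1; sign now +1
(975143/118509): 975143 mod 118509 = 27071, so (975143/118509) = (27071/118509)
flip (27071/118509) -> (118509/27071): both odd, 27071 mod 4 = 3, 118509 mod 4 = 1, so the flip contributes +1; sign now +1
(118509/27071): 118509 mod 27071 = 10225, so (118509/27071) = (10225/27071)
flip (10225/27071) -> (27071/10225): both odd, 10225 mod 4 = 1, 27071 mod 4 = 3, so the flip contributes +1; sign now +1
(27071/10225): 27071 mod 10225 = 6621, so (27071/10225) = (6621/10225)
flip (6621/10225) -> (10225/6621): both odd, 6621 mod 4 = 1, 10225 mod 4 = 1, so the flip contributes +1; sign now +1
(10225/6621): 10225 mod 6621 = 3604, so (10225/6621) = (3604/6621)
factor out 2^2: 3604 = 2^2·901; with 6621 mod 8 = 5, (2/6621) = -1; sign now +1; continue with (901/6621)
flip (901/6621) -> (6621/901): both odd, 901 mod 4 = 1, 6621 mod 4 = 1, so the flip contributes +1; sign now +1
(6621/901): 6621 mod 901 = 314, so (6621/901) = (314/901)
factor out 2^1: 314 = 2^1·157; with 901 mod 8 = 5, (2/901) = -1; sign now -1; continue with (157/901)
flip (157/901) -> (901/157): both odd, 157 mod 4 = 1, 901 mod 4 = 1, so the flip contributes +1; sign now -1
(901/157): 901 mod 157 = 116, so (901/157) = (116/157)
factor out 2^2: 116 = 2^2·29; with 157 mod 8 = 5, (2/157) = -1; sign now -1; continue with (29/157)
flip (29/157) -> (157/29): both odd, 29 mod 4 = 1, 157 mod 4 = 1, so the flip contributes +1; sign now -1
(157/29): 157 mod 29 = 12, so (157/29) = (12/29)
factor out 2^2: 12 = 2^2·3; with 29 mod 8 = 5, (2/29) = -1; sign now -1; continue with (3/29)
flip (3/29) -> (29/3): both odd, 3 mod 4 = 3, 29 mod 4 = 1, so the flip contributes +1; sign now -1
(29/3): 29 mod 3 = 2, so (29/3) = (2/3)
factor out 2^1: 2 = 2^1·1; with 3 mod 8 = 3, (2/3) = -1; sign now +1; continue with (1/3)
reached (1/3) = 1, so the symbol is +1

1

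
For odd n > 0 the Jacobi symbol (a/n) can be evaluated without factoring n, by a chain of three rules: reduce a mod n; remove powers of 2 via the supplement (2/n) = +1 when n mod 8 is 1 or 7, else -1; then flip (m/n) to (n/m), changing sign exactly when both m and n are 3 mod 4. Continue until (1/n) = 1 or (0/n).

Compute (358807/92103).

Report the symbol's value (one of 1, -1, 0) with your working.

-1

(358807/92103): 358807 mod 92103 = 82498, so (358807/92103) = (82498/92103)
factor out 2^1: 82498 = 2^1·41249; with 92103 mod 8 = 7, (2/92103) = +1; sign now +1; continue with (41249/92103)
flip (41249/92103) -> (92103/41249): both odd, 41249 mod 4 = 1, 92103 mod 4 = 3, so the flip contributes +1; sign now +1
(92103/41249): 92103 mod 41249 = 9605, so (92103/41249) = (9605/41249)
flip (9605/41249) -> (41249/9605): both odd, 9605 mod 4 = 1, 41249 mod 4 = 1, so the flip contributes +1; sign now +1
(41249/9605): 41249 mod 9605 = 2829, so (41249/9605) = (2829/9605)
flip (2829/9605) -> (9605/2829): both odd, 2829 mod 4 = 1, 9605 mod 4 = 1, so the flip contributes +1; sign now +1
(9605/2829): 9605 mod 2829 = 1118, so (9605/2829) = (1118/2829)
factor out 2^1: 1118 = 2^1·559; with 2829 mod 8 = 5, (2/2829) = -1; sign now -1; continue with (559/2829)
flip (559/2829) -> (2829/559): both odd, 559 mod 4 = 3, 2829 mod 4 = 1, so the flip contributes +1; sign now -1
(2829/559): 2829 mod 559 = 34, so (2829/559) = (34/559)
factor out 2^1: 34 = 2^1·17; with 559 mod 8 = 7, (2/559) = +1; sign now -1; continue with (17/559)
flip (17/559) -> (559/17): both odd, 17 mod 4 = 1, 559 mod 4 = 3, so the flip contributes +1; sign now -1
(559/17): 559 mod 17 = 15, so (559/17) = (15/17)
flip (15/17) -> (17/15): both odd, 15 mod 4 = 3, 17 mod 4 = 1, so the flip contributes +1; sign now -1
(17/15): 17 mod 15 = 2, so (17/15) = (2/15)
factor out 2^1: 2 = 2^1·1; with 15 mod 8 = 7, (2/15) = +1; sign now -1; continue with (1/15)
reached (1/15) = 1, so the symbol is -1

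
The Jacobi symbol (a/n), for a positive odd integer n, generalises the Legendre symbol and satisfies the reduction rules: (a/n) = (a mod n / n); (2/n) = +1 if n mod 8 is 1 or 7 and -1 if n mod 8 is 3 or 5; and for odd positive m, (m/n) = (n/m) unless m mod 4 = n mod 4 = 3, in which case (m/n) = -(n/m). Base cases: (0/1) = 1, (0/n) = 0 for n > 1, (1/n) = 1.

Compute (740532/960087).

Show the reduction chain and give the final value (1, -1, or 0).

0

factor out 2^2: 740532 = 2^2·185133; with 960087 mod 8 = 7, (2/960087) = +1; sign now +1; continue with (185133/960087)
flip (185133/960087) -> (960087/185133): both odd, 185133 mod 4 = 1, 960087 mod 4 = 3, so the flip contributes +1; sign now +1
(960087/185133): 960087 mod 185133 = 34422, so (960087/185133) = (34422/185133)
factor out 2^1: 34422 = 2^1·17211; with 185133 mod 8 = 5, (2/185133) = -1; sign now -1; continue with (17211/185133)
flip (17211/185133) -> (185133/17211): both odd, 17211 mod 4 = 3, 185133 mod 4 = 1, so the flip contributes +1; sign now -1
(185133/17211): 185133 mod 17211 = 13023, so (185133/17211) = (13023/17211)
flip (13023/17211) -> (17211/13023): both odd, 13023 mod 4 = 3, 17211 mod 4 = 3, so the flip contributes -1; sign now +1
(17211/13023): 17211 mod 13023 = 4188, so (17211/13023) = (4188/13023)
factor out 2^2: 4188 = 2^2·1047; with 13023 mod 8 = 7, (2/13023) = +1; sign now +1; continue with (1047/13023)
flip (1047/13023) -> (13023/1047): both odd, 1047 mod 4 = 3, 13023 mod 4 = 3, so the flip contributes -1; sign now -1
(13023/1047): 13023 mod 1047 = 459, so (13023/1047) = (459/1047)
flip (459/1047) -> (1047/459): both odd, 459 mod 4 = 3, 1047 mod 4 = 3, so the flip contributes -1; sign now +1
(1047/459): 1047 mod 459 = 129, so (1047/459) = (129/459)
flip (129/459) -> (459/129): both odd, 129 mod 4 = 1, 459 mod 4 = 3, so the flip contributes +1; sign now +1
(459/129): 459 mod 129 = 72, so (459/129) = (72/129)
factor out 2^3: 72 = 2^3·9; with 129 mod 8 = 1, (2/129) = +1; sign now +1; continue with (9/129)
flip (9/129) -> (129/9): both odd, 9 mod 4 = 1, 129 mod 4 = 1, so the flip contributes +1; sign now +1
(129/9): 129 mod 9 = 3, so (129/9) = (3/9)
flip (3/9) -> (9/3): both odd, 3 mod 4 = 3, 9 mod 4 = 1, so the flip contributes +1; sign now +1
(9/3): 9 mod 3 = 0, so (9/3) = (0/3)
reached (0/3); gcd(a, n) > 1, so (0/3) = 0 and the symbol is 0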